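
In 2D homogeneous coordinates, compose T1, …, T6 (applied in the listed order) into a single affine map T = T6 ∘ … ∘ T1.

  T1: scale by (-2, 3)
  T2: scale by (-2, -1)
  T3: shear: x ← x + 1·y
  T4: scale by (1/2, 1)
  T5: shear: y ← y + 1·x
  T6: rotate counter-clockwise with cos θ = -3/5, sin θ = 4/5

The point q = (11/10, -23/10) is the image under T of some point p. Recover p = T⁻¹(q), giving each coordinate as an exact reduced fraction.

T1 = [-2 0 0; 0 3 0; 0 0 1]
T2·T1 = [4 0 0; 0 -3 0; 0 0 1]
T3·…·T1 = [4 -3 0; 0 -3 0; 0 0 1]
T4·…·T1 = [2 -3/2 0; 0 -3 0; 0 0 1]
T5·…·T1 = [2 -3/2 0; 2 -9/2 0; 0 0 1]
T6·…·T1 = [-14/5 9/2 0; 2/5 3/2 0; 0 0 1]
det M = -6; M⁻¹ = [-1/4 3/4 0; 1/15 7/15 0; 0 0 1]
M⁻¹ · (11/10, -23/10)ᵀ = (-2, -1)ᵀ

p = (-2, -1)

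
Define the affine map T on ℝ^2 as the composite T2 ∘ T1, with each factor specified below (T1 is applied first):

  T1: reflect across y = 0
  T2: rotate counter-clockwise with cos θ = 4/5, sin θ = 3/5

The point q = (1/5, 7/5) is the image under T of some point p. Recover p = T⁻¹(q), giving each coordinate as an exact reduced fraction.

T1 = [1 0 0; 0 -1 0; 0 0 1]
T2·T1 = [4/5 3/5 0; 3/5 -4/5 0; 0 0 1]
det M = -1; M⁻¹ = [4/5 3/5 0; 3/5 -4/5 0; 0 0 1]
M⁻¹ · (1/5, 7/5)ᵀ = (1, -1)ᵀ

p = (1, -1)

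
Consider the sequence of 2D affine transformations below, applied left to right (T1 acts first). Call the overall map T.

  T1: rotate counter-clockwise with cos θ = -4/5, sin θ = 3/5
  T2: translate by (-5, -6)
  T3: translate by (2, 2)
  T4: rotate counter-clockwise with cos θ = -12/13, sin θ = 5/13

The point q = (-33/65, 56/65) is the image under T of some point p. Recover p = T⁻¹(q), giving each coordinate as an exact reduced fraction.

T1 = [-4/5 -3/5 0; 3/5 -4/5 0; 0 0 1]
T2·T1 = [-4/5 -3/5 -5; 3/5 -4/5 -6; 0 0 1]
T3·…·T1 = [-4/5 -3/5 -3; 3/5 -4/5 -4; 0 0 1]
T4·…·T1 = [33/65 56/65 56/13; -56/65 33/65 33/13; 0 0 1]
det M = 1; M⁻¹ = [33/65 -56/65 0; 56/65 33/65 -5; 0 0 1]
M⁻¹ · (-33/65, 56/65)ᵀ = (-1, -5)ᵀ

p = (-1, -5)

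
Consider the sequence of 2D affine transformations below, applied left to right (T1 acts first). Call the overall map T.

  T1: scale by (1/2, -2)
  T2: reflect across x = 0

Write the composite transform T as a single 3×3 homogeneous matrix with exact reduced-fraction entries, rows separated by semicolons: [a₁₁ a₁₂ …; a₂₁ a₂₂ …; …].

T = [-1/2 0 0; 0 -2 0; 0 0 1]

T1 = [1/2 0 0; 0 -2 0; 0 0 1]
T2·T1 = [-1/2 0 0; 0 -2 0; 0 0 1]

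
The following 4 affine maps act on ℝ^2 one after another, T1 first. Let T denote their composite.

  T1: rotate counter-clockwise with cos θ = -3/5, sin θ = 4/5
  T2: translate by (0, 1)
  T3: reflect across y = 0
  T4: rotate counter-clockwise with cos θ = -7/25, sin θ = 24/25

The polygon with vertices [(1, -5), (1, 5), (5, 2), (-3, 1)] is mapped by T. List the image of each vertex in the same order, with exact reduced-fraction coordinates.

image vertices: (457/125, 576/125), (17/125, -594/125), (617/125, -419/125), (-11/5, 2/5)

T1 rotate counter-clockwise with cos θ = -3/5, sin θ = 4/5: (1, -5) → (17/5, 19/5); (1, 5) → (-23/5, -11/5); (5, 2) → (-23/5, 14/5); (-3, 1) → (1, -3)
T2 translate by (0, 1): (17/5, 19/5) → (17/5, 24/5); (-23/5, -11/5) → (-23/5, -6/5); (-23/5, 14/5) → (-23/5, 19/5); (1, -3) → (1, -2)
T3 reflect across y = 0: (17/5, 24/5) → (17/5, -24/5); (-23/5, -6/5) → (-23/5, 6/5); (-23/5, 19/5) → (-23/5, -19/5); (1, -2) → (1, 2)
T4 rotate counter-clockwise with cos θ = -7/25, sin θ = 24/25: (17/5, -24/5) → (457/125, 576/125); (-23/5, 6/5) → (17/125, -594/125); (-23/5, -19/5) → (617/125, -419/125); (1, 2) → (-11/5, 2/5)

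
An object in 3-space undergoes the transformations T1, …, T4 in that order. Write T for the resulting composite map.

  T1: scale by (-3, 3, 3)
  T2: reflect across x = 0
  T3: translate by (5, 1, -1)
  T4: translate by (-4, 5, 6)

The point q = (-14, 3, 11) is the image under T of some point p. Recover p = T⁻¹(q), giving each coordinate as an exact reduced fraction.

T1 = [-3 0 0 0; 0 3 0 0; 0 0 3 0; 0 0 0 1]
T2·T1 = [3 0 0 0; 0 3 0 0; 0 0 3 0; 0 0 0 1]
T3·…·T1 = [3 0 0 5; 0 3 0 1; 0 0 3 -1; 0 0 0 1]
T4·…·T1 = [3 0 0 1; 0 3 0 6; 0 0 3 5; 0 0 0 1]
det M = 27; M⁻¹ = [1/3 0 0 -1/3; 0 1/3 0 -2; 0 0 1/3 -5/3; 0 0 0 1]
M⁻¹ · (-14, 3, 11)ᵀ = (-5, -1, 2)ᵀ

p = (-5, -1, 2)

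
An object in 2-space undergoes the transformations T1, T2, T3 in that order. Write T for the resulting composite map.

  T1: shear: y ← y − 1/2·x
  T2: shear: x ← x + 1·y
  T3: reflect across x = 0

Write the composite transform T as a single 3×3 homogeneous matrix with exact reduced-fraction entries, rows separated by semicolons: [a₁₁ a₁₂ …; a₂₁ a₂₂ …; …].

T1 = [1 0 0; -1/2 1 0; 0 0 1]
T2·T1 = [1/2 1 0; -1/2 1 0; 0 0 1]
T3·…·T1 = [-1/2 -1 0; -1/2 1 0; 0 0 1]

T = [-1/2 -1 0; -1/2 1 0; 0 0 1]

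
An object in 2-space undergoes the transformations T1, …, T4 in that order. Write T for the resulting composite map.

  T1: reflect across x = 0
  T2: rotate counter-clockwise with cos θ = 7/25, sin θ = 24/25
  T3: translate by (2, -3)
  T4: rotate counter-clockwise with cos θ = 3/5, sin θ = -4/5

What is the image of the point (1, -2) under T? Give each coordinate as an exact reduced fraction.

T(p) = (-179/125, -703/125)

T1 reflect across x = 0: (1, -2) → (-1, -2)
T2 rotate counter-clockwise with cos θ = 7/25, sin θ = 24/25: (-1, -2) → (41/25, -38/25)
T3 translate by (2, -3): (41/25, -38/25) → (91/25, -113/25)
T4 rotate counter-clockwise with cos θ = 3/5, sin θ = -4/5: (91/25, -113/25) → (-179/125, -703/125)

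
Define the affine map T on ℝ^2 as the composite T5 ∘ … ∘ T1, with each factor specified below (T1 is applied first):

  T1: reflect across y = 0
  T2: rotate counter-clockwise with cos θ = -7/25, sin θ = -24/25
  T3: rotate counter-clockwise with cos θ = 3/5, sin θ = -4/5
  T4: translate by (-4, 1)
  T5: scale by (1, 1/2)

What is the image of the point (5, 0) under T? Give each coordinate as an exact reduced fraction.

T1 reflect across y = 0: (5, 0) → (5, 0)
T2 rotate counter-clockwise with cos θ = -7/25, sin θ = -24/25: (5, 0) → (-7/5, -24/5)
T3 rotate counter-clockwise with cos θ = 3/5, sin θ = -4/5: (-7/5, -24/5) → (-117/25, -44/25)
T4 translate by (-4, 1): (-117/25, -44/25) → (-217/25, -19/25)
T5 scale by (1, 1/2): (-217/25, -19/25) → (-217/25, -19/50)

T(p) = (-217/25, -19/50)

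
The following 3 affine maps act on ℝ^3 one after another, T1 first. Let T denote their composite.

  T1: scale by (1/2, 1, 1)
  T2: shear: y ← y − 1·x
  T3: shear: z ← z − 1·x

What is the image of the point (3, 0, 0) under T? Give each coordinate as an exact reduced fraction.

T1 scale by (1/2, 1, 1): (3, 0, 0) → (3/2, 0, 0)
T2 shear: y ← y − 1·x: (3/2, 0, 0) → (3/2, -3/2, 0)
T3 shear: z ← z − 1·x: (3/2, -3/2, 0) → (3/2, -3/2, -3/2)

T(p) = (3/2, -3/2, -3/2)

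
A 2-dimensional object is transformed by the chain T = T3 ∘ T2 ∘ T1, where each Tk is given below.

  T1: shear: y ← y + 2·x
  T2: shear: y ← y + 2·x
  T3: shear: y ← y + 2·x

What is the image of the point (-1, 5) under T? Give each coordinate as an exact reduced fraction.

T(p) = (-1, -1)

T1 shear: y ← y + 2·x: (-1, 5) → (-1, 3)
T2 shear: y ← y + 2·x: (-1, 3) → (-1, 1)
T3 shear: y ← y + 2·x: (-1, 1) → (-1, -1)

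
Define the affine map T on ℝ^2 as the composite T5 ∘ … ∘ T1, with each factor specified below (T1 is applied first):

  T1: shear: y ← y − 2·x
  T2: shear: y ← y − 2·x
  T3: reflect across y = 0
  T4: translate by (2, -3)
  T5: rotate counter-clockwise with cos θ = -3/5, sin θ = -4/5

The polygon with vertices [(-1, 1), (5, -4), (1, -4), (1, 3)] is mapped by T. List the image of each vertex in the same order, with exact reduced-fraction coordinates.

T1 shear: y ← y − 2·x: (-1, 1) → (-1, 3); (5, -4) → (5, -14); (1, -4) → (1, -6); (1, 3) → (1, 1)
T2 shear: y ← y − 2·x: (-1, 3) → (-1, 5); (5, -14) → (5, -24); (1, -6) → (1, -8); (1, 1) → (1, -1)
T3 reflect across y = 0: (-1, 5) → (-1, -5); (5, -24) → (5, 24); (1, -8) → (1, 8); (1, -1) → (1, 1)
T4 translate by (2, -3): (-1, -5) → (1, -8); (5, 24) → (7, 21); (1, 8) → (3, 5); (1, 1) → (3, -2)
T5 rotate counter-clockwise with cos θ = -3/5, sin θ = -4/5: (1, -8) → (-7, 4); (7, 21) → (63/5, -91/5); (3, 5) → (11/5, -27/5); (3, -2) → (-17/5, -6/5)

image vertices: (-7, 4), (63/5, -91/5), (11/5, -27/5), (-17/5, -6/5)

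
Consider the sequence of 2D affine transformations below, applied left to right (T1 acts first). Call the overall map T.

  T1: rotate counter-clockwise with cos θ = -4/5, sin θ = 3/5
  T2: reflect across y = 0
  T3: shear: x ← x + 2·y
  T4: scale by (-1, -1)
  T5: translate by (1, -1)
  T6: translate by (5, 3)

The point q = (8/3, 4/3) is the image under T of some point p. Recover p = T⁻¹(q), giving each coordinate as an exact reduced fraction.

T1 = [-4/5 -3/5 0; 3/5 -4/5 0; 0 0 1]
T2·T1 = [-4/5 -3/5 0; -3/5 4/5 0; 0 0 1]
T3·…·T1 = [-2 1 0; -3/5 4/5 0; 0 0 1]
T4·…·T1 = [2 -1 0; 3/5 -4/5 0; 0 0 1]
T5·…·T1 = [2 -1 1; 3/5 -4/5 -1; 0 0 1]
T6·…·T1 = [2 -1 6; 3/5 -4/5 2; 0 0 1]
det M = -1; M⁻¹ = [4/5 -1 -14/5; 3/5 -2 2/5; 0 0 1]
M⁻¹ · (8/3, 4/3)ᵀ = (-2, -2/3)ᵀ

p = (-2, -2/3)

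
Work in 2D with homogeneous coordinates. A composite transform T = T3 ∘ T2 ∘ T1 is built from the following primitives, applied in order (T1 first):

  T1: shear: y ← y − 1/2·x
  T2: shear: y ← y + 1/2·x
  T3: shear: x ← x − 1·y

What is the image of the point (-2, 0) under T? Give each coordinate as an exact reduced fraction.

T1 shear: y ← y − 1/2·x: (-2, 0) → (-2, 1)
T2 shear: y ← y + 1/2·x: (-2, 1) → (-2, 0)
T3 shear: x ← x − 1·y: (-2, 0) → (-2, 0)

T(p) = (-2, 0)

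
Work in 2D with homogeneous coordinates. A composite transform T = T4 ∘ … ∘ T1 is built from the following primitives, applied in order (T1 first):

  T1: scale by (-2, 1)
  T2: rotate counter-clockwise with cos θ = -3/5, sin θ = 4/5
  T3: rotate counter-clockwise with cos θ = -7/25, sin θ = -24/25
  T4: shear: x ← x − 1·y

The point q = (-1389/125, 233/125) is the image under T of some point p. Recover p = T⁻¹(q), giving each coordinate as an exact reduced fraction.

T1 = [-2 0 0; 0 1 0; 0 0 1]
T2·T1 = [6/5 -4/5 0; -8/5 -3/5 0; 0 0 1]
T3·…·T1 = [-234/125 -44/125 0; -88/125 117/125 0; 0 0 1]
T4·…·T1 = [-146/125 -161/125 0; -88/125 117/125 0; 0 0 1]
det M = -2; M⁻¹ = [-117/250 -161/250 0; -44/125 73/125 0; 0 0 1]
M⁻¹ · (-1389/125, 233/125)ᵀ = (4, 5)ᵀ

p = (4, 5)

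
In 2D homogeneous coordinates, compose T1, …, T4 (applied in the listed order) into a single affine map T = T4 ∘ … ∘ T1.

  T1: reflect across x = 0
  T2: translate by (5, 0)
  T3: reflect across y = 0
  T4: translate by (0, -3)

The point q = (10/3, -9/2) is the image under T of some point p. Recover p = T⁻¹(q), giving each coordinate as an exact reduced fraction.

p = (5/3, 3/2)

T1 = [-1 0 0; 0 1 0; 0 0 1]
T2·T1 = [-1 0 5; 0 1 0; 0 0 1]
T3·…·T1 = [-1 0 5; 0 -1 0; 0 0 1]
T4·…·T1 = [-1 0 5; 0 -1 -3; 0 0 1]
det M = 1; M⁻¹ = [-1 0 5; 0 -1 -3; 0 0 1]
M⁻¹ · (10/3, -9/2)ᵀ = (5/3, 3/2)ᵀ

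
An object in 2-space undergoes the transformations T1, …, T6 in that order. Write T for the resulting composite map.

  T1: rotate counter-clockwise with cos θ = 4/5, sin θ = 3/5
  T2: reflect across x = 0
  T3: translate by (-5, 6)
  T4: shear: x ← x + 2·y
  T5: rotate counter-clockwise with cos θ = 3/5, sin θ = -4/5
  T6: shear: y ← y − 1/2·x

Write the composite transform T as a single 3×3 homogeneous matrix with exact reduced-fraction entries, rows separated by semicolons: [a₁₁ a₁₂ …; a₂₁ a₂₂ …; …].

T1 = [4/5 -3/5 0; 3/5 4/5 0; 0 0 1]
T2·T1 = [-4/5 3/5 0; 3/5 4/5 0; 0 0 1]
T3·…·T1 = [-4/5 3/5 -5; 3/5 4/5 6; 0 0 1]
T4·…·T1 = [2/5 11/5 7; 3/5 4/5 6; 0 0 1]
T5·…·T1 = [18/25 49/25 9; 1/25 -32/25 -2; 0 0 1]
T6·…·T1 = [18/25 49/25 9; -8/25 -113/50 -13/2; 0 0 1]

T = [18/25 49/25 9; -8/25 -113/50 -13/2; 0 0 1]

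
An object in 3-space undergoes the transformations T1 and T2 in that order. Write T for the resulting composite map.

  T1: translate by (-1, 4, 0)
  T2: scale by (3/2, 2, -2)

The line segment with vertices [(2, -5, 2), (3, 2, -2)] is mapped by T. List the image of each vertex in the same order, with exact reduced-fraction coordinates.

image vertices: (3/2, -2, -4), (3, 12, 4)

T1 translate by (-1, 4, 0): (2, -5, 2) → (1, -1, 2); (3, 2, -2) → (2, 6, -2)
T2 scale by (3/2, 2, -2): (1, -1, 2) → (3/2, -2, -4); (2, 6, -2) → (3, 12, 4)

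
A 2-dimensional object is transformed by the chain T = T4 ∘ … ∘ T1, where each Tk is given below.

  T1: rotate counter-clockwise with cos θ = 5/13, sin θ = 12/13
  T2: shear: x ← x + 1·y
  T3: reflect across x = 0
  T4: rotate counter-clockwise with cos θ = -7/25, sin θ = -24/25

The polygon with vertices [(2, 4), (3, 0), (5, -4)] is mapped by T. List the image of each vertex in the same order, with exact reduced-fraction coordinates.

T1 rotate counter-clockwise with cos θ = 5/13, sin θ = 12/13: (2, 4) → (-38/13, 44/13); (3, 0) → (15/13, 36/13); (5, -4) → (73/13, 40/13)
T2 shear: x ← x + 1·y: (-38/13, 44/13) → (6/13, 44/13); (15/13, 36/13) → (51/13, 36/13); (73/13, 40/13) → (113/13, 40/13)
T3 reflect across x = 0: (6/13, 44/13) → (-6/13, 44/13); (51/13, 36/13) → (-51/13, 36/13); (113/13, 40/13) → (-113/13, 40/13)
T4 rotate counter-clockwise with cos θ = -7/25, sin θ = -24/25: (-6/13, 44/13) → (1098/325, -164/325); (-51/13, 36/13) → (1221/325, 972/325); (-113/13, 40/13) → (1751/325, 2432/325)

image vertices: (1098/325, -164/325), (1221/325, 972/325), (1751/325, 2432/325)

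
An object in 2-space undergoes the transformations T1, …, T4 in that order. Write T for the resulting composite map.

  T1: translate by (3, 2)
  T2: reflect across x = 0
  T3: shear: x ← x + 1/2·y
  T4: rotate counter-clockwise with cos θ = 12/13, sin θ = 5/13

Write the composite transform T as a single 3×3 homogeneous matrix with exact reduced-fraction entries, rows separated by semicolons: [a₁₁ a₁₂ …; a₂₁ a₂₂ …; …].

T = [-12/13 1/13 -34/13; -5/13 29/26 14/13; 0 0 1]

T1 = [1 0 3; 0 1 2; 0 0 1]
T2·T1 = [-1 0 -3; 0 1 2; 0 0 1]
T3·…·T1 = [-1 1/2 -2; 0 1 2; 0 0 1]
T4·…·T1 = [-12/13 1/13 -34/13; -5/13 29/26 14/13; 0 0 1]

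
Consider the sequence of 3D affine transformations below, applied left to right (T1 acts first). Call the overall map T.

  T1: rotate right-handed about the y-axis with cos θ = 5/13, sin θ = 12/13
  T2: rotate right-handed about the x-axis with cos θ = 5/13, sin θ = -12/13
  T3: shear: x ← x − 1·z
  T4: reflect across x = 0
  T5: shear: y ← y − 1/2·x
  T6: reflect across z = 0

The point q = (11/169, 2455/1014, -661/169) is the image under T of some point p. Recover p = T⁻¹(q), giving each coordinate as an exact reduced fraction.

p = (-2, -8/3, 5)

T1 = [5/13 0 12/13 0; 0 1 0 0; -12/13 0 5/13 0; 0 0 0 1]
T2·T1 = [5/13 0 12/13 0; -144/169 5/13 60/169 0; -60/169 -12/13 25/169 0; 0 0 0 1]
T3·…·T1 = [125/169 12/13 131/169 0; -144/169 5/13 60/169 0; -60/169 -12/13 25/169 0; 0 0 0 1]
T4·…·T1 = [-125/169 -12/13 -131/169 0; -144/169 5/13 60/169 0; -60/169 -12/13 25/169 0; 0 0 0 1]
T5·…·T1 = [-125/169 -12/13 -131/169 0; -163/338 11/13 251/338 0; -60/169 -12/13 25/169 0; 0 0 0 1]
T6·…·T1 = [-125/169 -12/13 -131/169 0; -163/338 11/13 251/338 0; 60/169 12/13 -25/169 0; 0 0 0 1]
det M = 1; M⁻¹ = [-137/169 -144/169 -5/169 0; 5/26 5/13 12/13 0; -126/169 60/169 -181/169 0; 0 0 0 1]
M⁻¹ · (11/169, 2455/1014, -661/169)ᵀ = (-2, -8/3, 5)ᵀ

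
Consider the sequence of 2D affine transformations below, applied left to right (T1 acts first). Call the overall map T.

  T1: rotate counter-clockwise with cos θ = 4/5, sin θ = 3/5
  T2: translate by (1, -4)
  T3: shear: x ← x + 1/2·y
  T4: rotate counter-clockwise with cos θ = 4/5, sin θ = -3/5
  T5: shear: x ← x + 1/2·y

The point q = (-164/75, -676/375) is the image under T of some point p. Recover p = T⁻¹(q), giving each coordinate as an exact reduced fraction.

T1 = [4/5 -3/5 0; 3/5 4/5 0; 0 0 1]
T2·T1 = [4/5 -3/5 1; 3/5 4/5 -4; 0 0 1]
T3·…·T1 = [11/10 -1/5 -1; 3/5 4/5 -4; 0 0 1]
T4·…·T1 = [31/25 8/25 -16/5; -9/50 19/25 -13/5; 0 0 1]
T5·…·T1 = [23/20 7/10 -9/2; -9/50 19/25 -13/5; 0 0 1]
det M = 1; M⁻¹ = [19/25 -7/10 8/5; 9/50 23/20 19/5; 0 0 1]
M⁻¹ · (-164/75, -676/375)ᵀ = (6/5, 4/3)ᵀ

p = (6/5, 4/3)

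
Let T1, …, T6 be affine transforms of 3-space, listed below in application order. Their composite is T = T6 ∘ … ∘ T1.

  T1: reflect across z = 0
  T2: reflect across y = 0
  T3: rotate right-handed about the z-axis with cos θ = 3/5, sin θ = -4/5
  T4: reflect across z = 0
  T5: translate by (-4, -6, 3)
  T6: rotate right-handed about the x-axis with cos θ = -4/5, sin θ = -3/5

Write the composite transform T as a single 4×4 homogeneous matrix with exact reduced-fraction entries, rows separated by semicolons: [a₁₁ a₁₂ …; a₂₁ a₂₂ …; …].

T1 = [1 0 0 0; 0 1 0 0; 0 0 -1 0; 0 0 0 1]
T2·T1 = [1 0 0 0; 0 -1 0 0; 0 0 -1 0; 0 0 0 1]
T3·…·T1 = [3/5 -4/5 0 0; -4/5 -3/5 0 0; 0 0 -1 0; 0 0 0 1]
T4·…·T1 = [3/5 -4/5 0 0; -4/5 -3/5 0 0; 0 0 1 0; 0 0 0 1]
T5·…·T1 = [3/5 -4/5 0 -4; -4/5 -3/5 0 -6; 0 0 1 3; 0 0 0 1]
T6·…·T1 = [3/5 -4/5 0 -4; 16/25 12/25 3/5 33/5; 12/25 9/25 -4/5 6/5; 0 0 0 1]

T = [3/5 -4/5 0 -4; 16/25 12/25 3/5 33/5; 12/25 9/25 -4/5 6/5; 0 0 0 1]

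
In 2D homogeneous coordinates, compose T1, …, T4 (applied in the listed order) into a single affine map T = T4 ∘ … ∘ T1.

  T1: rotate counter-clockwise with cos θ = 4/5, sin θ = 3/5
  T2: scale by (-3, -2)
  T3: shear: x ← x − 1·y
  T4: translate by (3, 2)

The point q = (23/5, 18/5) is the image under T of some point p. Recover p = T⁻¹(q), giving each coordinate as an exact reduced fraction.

T1 = [4/5 -3/5 0; 3/5 4/5 0; 0 0 1]
T2·T1 = [-12/5 9/5 0; -6/5 -8/5 0; 0 0 1]
T3·…·T1 = [-6/5 17/5 0; -6/5 -8/5 0; 0 0 1]
T4·…·T1 = [-6/5 17/5 3; -6/5 -8/5 2; 0 0 1]
det M = 6; M⁻¹ = [-4/15 -17/30 29/15; 1/5 -1/5 -1/5; 0 0 1]
M⁻¹ · (23/5, 18/5)ᵀ = (-4/3, 0)ᵀ

p = (-4/3, 0)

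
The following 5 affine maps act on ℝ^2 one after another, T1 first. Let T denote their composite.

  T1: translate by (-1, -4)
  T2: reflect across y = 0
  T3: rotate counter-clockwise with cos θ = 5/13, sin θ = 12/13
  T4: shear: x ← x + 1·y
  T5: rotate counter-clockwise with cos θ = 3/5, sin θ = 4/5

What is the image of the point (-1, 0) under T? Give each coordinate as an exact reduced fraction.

T(p) = (-34/13, -4)

T1 translate by (-1, -4): (-1, 0) → (-2, -4)
T2 reflect across y = 0: (-2, -4) → (-2, 4)
T3 rotate counter-clockwise with cos θ = 5/13, sin θ = 12/13: (-2, 4) → (-58/13, -4/13)
T4 shear: x ← x + 1·y: (-58/13, -4/13) → (-62/13, -4/13)
T5 rotate counter-clockwise with cos θ = 3/5, sin θ = 4/5: (-62/13, -4/13) → (-34/13, -4)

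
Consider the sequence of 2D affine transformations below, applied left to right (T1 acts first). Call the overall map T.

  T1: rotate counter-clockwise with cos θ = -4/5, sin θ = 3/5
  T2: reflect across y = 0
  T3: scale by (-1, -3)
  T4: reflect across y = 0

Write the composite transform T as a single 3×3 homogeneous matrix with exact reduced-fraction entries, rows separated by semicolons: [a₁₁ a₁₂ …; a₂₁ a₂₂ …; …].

T = [4/5 3/5 0; -9/5 12/5 0; 0 0 1]

T1 = [-4/5 -3/5 0; 3/5 -4/5 0; 0 0 1]
T2·T1 = [-4/5 -3/5 0; -3/5 4/5 0; 0 0 1]
T3·…·T1 = [4/5 3/5 0; 9/5 -12/5 0; 0 0 1]
T4·…·T1 = [4/5 3/5 0; -9/5 12/5 0; 0 0 1]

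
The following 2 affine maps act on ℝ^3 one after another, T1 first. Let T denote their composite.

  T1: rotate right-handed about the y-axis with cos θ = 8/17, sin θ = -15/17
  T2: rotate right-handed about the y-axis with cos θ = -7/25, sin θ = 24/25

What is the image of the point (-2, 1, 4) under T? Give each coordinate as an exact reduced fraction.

T1 rotate right-handed about the y-axis with cos θ = 8/17, sin θ = -15/17: (-2, 1, 4) → (-76/17, 1, 2/17)
T2 rotate right-handed about the y-axis with cos θ = -7/25, sin θ = 24/25: (-76/17, 1, 2/17) → (116/85, 1, 362/85)

T(p) = (116/85, 1, 362/85)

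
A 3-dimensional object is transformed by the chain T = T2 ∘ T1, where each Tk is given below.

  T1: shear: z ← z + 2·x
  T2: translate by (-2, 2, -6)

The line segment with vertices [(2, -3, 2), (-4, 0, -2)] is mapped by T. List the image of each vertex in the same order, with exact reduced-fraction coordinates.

T1 shear: z ← z + 2·x: (2, -3, 2) → (2, -3, 6); (-4, 0, -2) → (-4, 0, -10)
T2 translate by (-2, 2, -6): (2, -3, 6) → (0, -1, 0); (-4, 0, -10) → (-6, 2, -16)

image vertices: (0, -1, 0), (-6, 2, -16)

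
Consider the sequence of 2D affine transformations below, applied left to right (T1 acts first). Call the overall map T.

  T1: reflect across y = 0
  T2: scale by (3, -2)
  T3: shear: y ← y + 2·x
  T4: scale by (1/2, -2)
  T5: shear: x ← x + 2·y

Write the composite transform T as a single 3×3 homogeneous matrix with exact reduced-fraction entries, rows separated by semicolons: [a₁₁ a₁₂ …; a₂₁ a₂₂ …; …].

T = [-45/2 -8 0; -12 -4 0; 0 0 1]

T1 = [1 0 0; 0 -1 0; 0 0 1]
T2·T1 = [3 0 0; 0 2 0; 0 0 1]
T3·…·T1 = [3 0 0; 6 2 0; 0 0 1]
T4·…·T1 = [3/2 0 0; -12 -4 0; 0 0 1]
T5·…·T1 = [-45/2 -8 0; -12 -4 0; 0 0 1]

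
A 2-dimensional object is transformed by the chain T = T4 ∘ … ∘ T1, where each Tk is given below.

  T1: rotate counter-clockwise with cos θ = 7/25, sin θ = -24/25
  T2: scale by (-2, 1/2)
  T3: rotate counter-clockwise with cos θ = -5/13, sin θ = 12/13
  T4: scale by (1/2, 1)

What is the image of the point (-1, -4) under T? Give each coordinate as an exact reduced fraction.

T(p) = (-503/325, 2482/325)

T1 rotate counter-clockwise with cos θ = 7/25, sin θ = -24/25: (-1, -4) → (-103/25, -4/25)
T2 scale by (-2, 1/2): (-103/25, -4/25) → (206/25, -2/25)
T3 rotate counter-clockwise with cos θ = -5/13, sin θ = 12/13: (206/25, -2/25) → (-1006/325, 2482/325)
T4 scale by (1/2, 1): (-1006/325, 2482/325) → (-503/325, 2482/325)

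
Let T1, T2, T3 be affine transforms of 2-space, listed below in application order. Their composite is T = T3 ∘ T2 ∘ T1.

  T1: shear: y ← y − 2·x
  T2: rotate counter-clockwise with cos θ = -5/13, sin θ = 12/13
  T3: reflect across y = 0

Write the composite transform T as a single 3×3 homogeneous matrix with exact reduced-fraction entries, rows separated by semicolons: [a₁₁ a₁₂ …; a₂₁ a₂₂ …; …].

T = [19/13 -12/13 0; -22/13 5/13 0; 0 0 1]

T1 = [1 0 0; -2 1 0; 0 0 1]
T2·T1 = [19/13 -12/13 0; 22/13 -5/13 0; 0 0 1]
T3·…·T1 = [19/13 -12/13 0; -22/13 5/13 0; 0 0 1]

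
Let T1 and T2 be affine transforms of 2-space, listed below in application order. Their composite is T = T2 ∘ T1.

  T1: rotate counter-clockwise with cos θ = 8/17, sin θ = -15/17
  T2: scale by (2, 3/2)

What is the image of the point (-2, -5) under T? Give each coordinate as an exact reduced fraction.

T(p) = (-182/17, -15/17)

T1 rotate counter-clockwise with cos θ = 8/17, sin θ = -15/17: (-2, -5) → (-91/17, -10/17)
T2 scale by (2, 3/2): (-91/17, -10/17) → (-182/17, -15/17)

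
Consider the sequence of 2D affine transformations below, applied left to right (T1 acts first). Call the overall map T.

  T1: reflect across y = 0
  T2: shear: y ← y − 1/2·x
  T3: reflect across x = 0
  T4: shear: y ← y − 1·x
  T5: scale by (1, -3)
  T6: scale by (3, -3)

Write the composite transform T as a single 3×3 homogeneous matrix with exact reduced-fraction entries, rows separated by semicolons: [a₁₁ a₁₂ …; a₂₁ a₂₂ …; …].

T1 = [1 0 0; 0 -1 0; 0 0 1]
T2·T1 = [1 0 0; -1/2 -1 0; 0 0 1]
T3·…·T1 = [-1 0 0; -1/2 -1 0; 0 0 1]
T4·…·T1 = [-1 0 0; 1/2 -1 0; 0 0 1]
T5·…·T1 = [-1 0 0; -3/2 3 0; 0 0 1]
T6·…·T1 = [-3 0 0; 9/2 -9 0; 0 0 1]

T = [-3 0 0; 9/2 -9 0; 0 0 1]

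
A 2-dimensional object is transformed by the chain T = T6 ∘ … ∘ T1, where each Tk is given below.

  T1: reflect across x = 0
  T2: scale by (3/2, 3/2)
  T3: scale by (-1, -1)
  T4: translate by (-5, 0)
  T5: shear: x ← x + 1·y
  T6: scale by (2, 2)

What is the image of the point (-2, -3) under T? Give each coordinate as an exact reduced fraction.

T(p) = (-7, 9)

T1 reflect across x = 0: (-2, -3) → (2, -3)
T2 scale by (3/2, 3/2): (2, -3) → (3, -9/2)
T3 scale by (-1, -1): (3, -9/2) → (-3, 9/2)
T4 translate by (-5, 0): (-3, 9/2) → (-8, 9/2)
T5 shear: x ← x + 1·y: (-8, 9/2) → (-7/2, 9/2)
T6 scale by (2, 2): (-7/2, 9/2) → (-7, 9)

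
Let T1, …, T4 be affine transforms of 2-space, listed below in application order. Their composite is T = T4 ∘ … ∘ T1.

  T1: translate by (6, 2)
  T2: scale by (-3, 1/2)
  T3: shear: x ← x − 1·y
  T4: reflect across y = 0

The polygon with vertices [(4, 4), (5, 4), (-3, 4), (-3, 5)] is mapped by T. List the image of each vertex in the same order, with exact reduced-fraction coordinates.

T1 translate by (6, 2): (4, 4) → (10, 6); (5, 4) → (11, 6); (-3, 4) → (3, 6); (-3, 5) → (3, 7)
T2 scale by (-3, 1/2): (10, 6) → (-30, 3); (11, 6) → (-33, 3); (3, 6) → (-9, 3); (3, 7) → (-9, 7/2)
T3 shear: x ← x − 1·y: (-30, 3) → (-33, 3); (-33, 3) → (-36, 3); (-9, 3) → (-12, 3); (-9, 7/2) → (-25/2, 7/2)
T4 reflect across y = 0: (-33, 3) → (-33, -3); (-36, 3) → (-36, -3); (-12, 3) → (-12, -3); (-25/2, 7/2) → (-25/2, -7/2)

image vertices: (-33, -3), (-36, -3), (-12, -3), (-25/2, -7/2)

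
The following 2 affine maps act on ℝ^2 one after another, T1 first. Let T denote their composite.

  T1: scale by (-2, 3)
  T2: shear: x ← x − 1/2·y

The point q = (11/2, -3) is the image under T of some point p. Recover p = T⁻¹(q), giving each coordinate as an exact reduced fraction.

T1 = [-2 0 0; 0 3 0; 0 0 1]
T2·T1 = [-2 -3/2 0; 0 3 0; 0 0 1]
det M = -6; M⁻¹ = [-1/2 -1/4 0; 0 1/3 0; 0 0 1]
M⁻¹ · (11/2, -3)ᵀ = (-2, -1)ᵀ

p = (-2, -1)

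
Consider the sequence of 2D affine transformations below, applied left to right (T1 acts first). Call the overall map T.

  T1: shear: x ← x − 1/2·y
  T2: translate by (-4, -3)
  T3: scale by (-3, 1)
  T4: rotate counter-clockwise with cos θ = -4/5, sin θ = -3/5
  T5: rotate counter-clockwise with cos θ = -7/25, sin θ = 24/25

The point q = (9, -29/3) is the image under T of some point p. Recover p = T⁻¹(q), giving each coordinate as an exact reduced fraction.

T1 = [1 -1/2 0; 0 1 0; 0 0 1]
T2·T1 = [1 -1/2 -4; 0 1 -3; 0 0 1]
T3·…·T1 = [-3 3/2 12; 0 1 -3; 0 0 1]
T4·…·T1 = [12/5 -3/5 -57/5; 9/5 -17/10 -24/5; 0 0 1]
T5·…·T1 = [-12/5 9/5 39/5; 9/5 -1/10 -48/5; 0 0 1]
det M = -3; M⁻¹ = [1/30 3/5 11/2; 3/5 4/5 3; 0 0 1]
M⁻¹ · (9, -29/3)ᵀ = (0, 2/3)ᵀ

p = (0, 2/3)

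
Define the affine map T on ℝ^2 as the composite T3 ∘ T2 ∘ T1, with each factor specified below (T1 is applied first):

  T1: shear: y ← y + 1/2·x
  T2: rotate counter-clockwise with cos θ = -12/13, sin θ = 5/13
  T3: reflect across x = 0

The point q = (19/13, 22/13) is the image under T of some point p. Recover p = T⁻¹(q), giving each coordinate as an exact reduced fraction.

p = (2, -2)

T1 = [1 0 0; 1/2 1 0; 0 0 1]
T2·T1 = [-29/26 -5/13 0; -1/13 -12/13 0; 0 0 1]
T3·…·T1 = [29/26 5/13 0; -1/13 -12/13 0; 0 0 1]
det M = -1; M⁻¹ = [12/13 5/13 0; -1/13 -29/26 0; 0 0 1]
M⁻¹ · (19/13, 22/13)ᵀ = (2, -2)ᵀ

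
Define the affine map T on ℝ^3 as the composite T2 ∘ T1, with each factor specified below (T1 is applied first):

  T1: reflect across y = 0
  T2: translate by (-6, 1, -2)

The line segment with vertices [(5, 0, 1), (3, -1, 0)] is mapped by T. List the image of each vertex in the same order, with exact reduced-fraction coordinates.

image vertices: (-1, 1, -1), (-3, 2, -2)

T1 reflect across y = 0: (5, 0, 1) → (5, 0, 1); (3, -1, 0) → (3, 1, 0)
T2 translate by (-6, 1, -2): (5, 0, 1) → (-1, 1, -1); (3, 1, 0) → (-3, 2, -2)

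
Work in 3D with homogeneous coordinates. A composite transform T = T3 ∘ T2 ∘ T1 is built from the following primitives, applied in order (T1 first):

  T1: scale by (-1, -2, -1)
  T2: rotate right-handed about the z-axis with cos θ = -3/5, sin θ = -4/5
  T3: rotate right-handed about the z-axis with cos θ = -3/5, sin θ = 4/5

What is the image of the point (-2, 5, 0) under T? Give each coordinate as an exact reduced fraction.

T(p) = (2, -10, 0)

T1 scale by (-1, -2, -1): (-2, 5, 0) → (2, -10, 0)
T2 rotate right-handed about the z-axis with cos θ = -3/5, sin θ = -4/5: (2, -10, 0) → (-46/5, 22/5, 0)
T3 rotate right-handed about the z-axis with cos θ = -3/5, sin θ = 4/5: (-46/5, 22/5, 0) → (2, -10, 0)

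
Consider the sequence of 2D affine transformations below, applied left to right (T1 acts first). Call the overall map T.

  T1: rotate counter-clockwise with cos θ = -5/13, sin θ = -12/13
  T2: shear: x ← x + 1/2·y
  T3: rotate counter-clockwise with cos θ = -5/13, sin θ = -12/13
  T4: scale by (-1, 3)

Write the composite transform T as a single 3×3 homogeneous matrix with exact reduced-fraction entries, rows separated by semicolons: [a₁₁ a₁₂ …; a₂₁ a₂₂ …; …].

T1 = [-5/13 12/13 0; -12/13 -5/13 0; 0 0 1]
T2·T1 = [-11/13 19/26 0; -12/13 -5/13 0; 0 0 1]
T3·…·T1 = [-89/169 -215/338 0; 192/169 -89/169 0; 0 0 1]
T4·…·T1 = [89/169 215/338 0; 576/169 -267/169 0; 0 0 1]

T = [89/169 215/338 0; 576/169 -267/169 0; 0 0 1]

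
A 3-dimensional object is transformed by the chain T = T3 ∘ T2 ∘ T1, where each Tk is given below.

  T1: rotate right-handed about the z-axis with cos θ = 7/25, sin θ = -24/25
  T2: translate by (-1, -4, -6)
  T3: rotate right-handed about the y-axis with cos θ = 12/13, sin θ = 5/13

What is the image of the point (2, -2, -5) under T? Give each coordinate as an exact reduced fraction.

T1 rotate right-handed about the z-axis with cos θ = 7/25, sin θ = -24/25: (2, -2, -5) → (-34/25, -62/25, -5)
T2 translate by (-1, -4, -6): (-34/25, -62/25, -5) → (-59/25, -162/25, -11)
T3 rotate right-handed about the y-axis with cos θ = 12/13, sin θ = 5/13: (-59/25, -162/25, -11) → (-2083/325, -162/25, -601/65)

T(p) = (-2083/325, -162/25, -601/65)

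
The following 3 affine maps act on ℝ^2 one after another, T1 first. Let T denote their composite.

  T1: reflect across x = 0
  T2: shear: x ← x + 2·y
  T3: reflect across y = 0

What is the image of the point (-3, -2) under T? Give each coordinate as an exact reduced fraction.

T(p) = (-1, 2)

T1 reflect across x = 0: (-3, -2) → (3, -2)
T2 shear: x ← x + 2·y: (3, -2) → (-1, -2)
T3 reflect across y = 0: (-1, -2) → (-1, 2)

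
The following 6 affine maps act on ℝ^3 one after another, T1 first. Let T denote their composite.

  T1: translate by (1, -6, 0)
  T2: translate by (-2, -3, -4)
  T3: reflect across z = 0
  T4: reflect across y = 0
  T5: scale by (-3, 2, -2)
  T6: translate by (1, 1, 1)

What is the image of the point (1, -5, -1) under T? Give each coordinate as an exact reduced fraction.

T(p) = (1, 29, -9)

T1 translate by (1, -6, 0): (1, -5, -1) → (2, -11, -1)
T2 translate by (-2, -3, -4): (2, -11, -1) → (0, -14, -5)
T3 reflect across z = 0: (0, -14, -5) → (0, -14, 5)
T4 reflect across y = 0: (0, -14, 5) → (0, 14, 5)
T5 scale by (-3, 2, -2): (0, 14, 5) → (0, 28, -10)
T6 translate by (1, 1, 1): (0, 28, -10) → (1, 29, -9)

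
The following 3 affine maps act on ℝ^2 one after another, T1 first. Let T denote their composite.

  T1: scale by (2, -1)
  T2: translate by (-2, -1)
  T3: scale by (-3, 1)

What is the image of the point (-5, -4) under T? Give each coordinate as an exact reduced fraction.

T1 scale by (2, -1): (-5, -4) → (-10, 4)
T2 translate by (-2, -1): (-10, 4) → (-12, 3)
T3 scale by (-3, 1): (-12, 3) → (36, 3)

T(p) = (36, 3)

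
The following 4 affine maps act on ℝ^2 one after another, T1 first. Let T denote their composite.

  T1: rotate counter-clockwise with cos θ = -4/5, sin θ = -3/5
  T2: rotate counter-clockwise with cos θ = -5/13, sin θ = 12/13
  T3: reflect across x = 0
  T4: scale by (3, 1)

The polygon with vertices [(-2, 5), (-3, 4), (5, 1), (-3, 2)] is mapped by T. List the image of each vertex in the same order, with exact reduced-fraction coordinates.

image vertices: (-159/65, 346/65), (108/65, 323/65), (-939/65, -109/65), (306/65, 211/65)

T1 rotate counter-clockwise with cos θ = -4/5, sin θ = -3/5: (-2, 5) → (23/5, -14/5); (-3, 4) → (24/5, -7/5); (5, 1) → (-17/5, -19/5); (-3, 2) → (18/5, 1/5)
T2 rotate counter-clockwise with cos θ = -5/13, sin θ = 12/13: (23/5, -14/5) → (53/65, 346/65); (24/5, -7/5) → (-36/65, 323/65); (-17/5, -19/5) → (313/65, -109/65); (18/5, 1/5) → (-102/65, 211/65)
T3 reflect across x = 0: (53/65, 346/65) → (-53/65, 346/65); (-36/65, 323/65) → (36/65, 323/65); (313/65, -109/65) → (-313/65, -109/65); (-102/65, 211/65) → (102/65, 211/65)
T4 scale by (3, 1): (-53/65, 346/65) → (-159/65, 346/65); (36/65, 323/65) → (108/65, 323/65); (-313/65, -109/65) → (-939/65, -109/65); (102/65, 211/65) → (306/65, 211/65)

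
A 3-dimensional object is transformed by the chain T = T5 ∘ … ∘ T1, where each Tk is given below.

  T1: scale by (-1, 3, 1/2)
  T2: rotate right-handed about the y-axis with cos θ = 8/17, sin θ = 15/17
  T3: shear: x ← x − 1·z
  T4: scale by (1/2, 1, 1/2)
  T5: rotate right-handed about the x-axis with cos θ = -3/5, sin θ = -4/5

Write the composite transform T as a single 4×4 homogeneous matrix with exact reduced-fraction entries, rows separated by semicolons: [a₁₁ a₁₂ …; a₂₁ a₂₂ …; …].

T1 = [-1 0 0 0; 0 3 0 0; 0 0 1/2 0; 0 0 0 1]
T2·T1 = [-8/17 0 15/34 0; 0 3 0 0; 15/17 0 4/17 0; 0 0 0 1]
T3·…·T1 = [-23/17 0 7/34 0; 0 3 0 0; 15/17 0 4/17 0; 0 0 0 1]
T4·…·T1 = [-23/34 0 7/68 0; 0 3 0 0; 15/34 0 2/17 0; 0 0 0 1]
T5·…·T1 = [-23/34 0 7/68 0; 6/17 -9/5 8/85 0; -9/34 -12/5 -6/85 0; 0 0 0 1]

T = [-23/34 0 7/68 0; 6/17 -9/5 8/85 0; -9/34 -12/5 -6/85 0; 0 0 0 1]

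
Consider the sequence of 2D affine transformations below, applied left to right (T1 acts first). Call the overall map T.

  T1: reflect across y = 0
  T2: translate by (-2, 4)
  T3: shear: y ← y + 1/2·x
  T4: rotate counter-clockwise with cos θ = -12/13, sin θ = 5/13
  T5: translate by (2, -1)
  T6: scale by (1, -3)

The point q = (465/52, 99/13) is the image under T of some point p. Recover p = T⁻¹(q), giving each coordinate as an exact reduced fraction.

T1 = [1 0 0; 0 -1 0; 0 0 1]
T2·T1 = [1 0 -2; 0 -1 4; 0 0 1]
T3·…·T1 = [1 0 -2; 1/2 -1 3; 0 0 1]
T4·…·T1 = [-29/26 5/13 9/13; -1/13 12/13 -46/13; 0 0 1]
T5·…·T1 = [-29/26 5/13 35/13; -1/13 12/13 -59/13; 0 0 1]
T6·…·T1 = [-29/26 5/13 35/13; 3/13 -36/13 177/13; 0 0 1]
det M = 3; M⁻¹ = [-12/13 -5/39 55/13; -1/13 -29/78 137/26; 0 0 1]
M⁻¹ · (465/52, 99/13)ᵀ = (-5, 7/4)ᵀ

p = (-5, 7/4)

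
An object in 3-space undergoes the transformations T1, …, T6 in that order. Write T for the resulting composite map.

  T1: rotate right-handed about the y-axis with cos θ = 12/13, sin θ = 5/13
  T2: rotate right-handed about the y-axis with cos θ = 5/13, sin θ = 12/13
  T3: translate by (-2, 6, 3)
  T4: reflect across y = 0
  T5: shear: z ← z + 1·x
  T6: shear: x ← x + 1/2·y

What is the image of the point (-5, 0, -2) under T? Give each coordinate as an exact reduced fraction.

T(p) = (-7, -6, 4)

T1 rotate right-handed about the y-axis with cos θ = 12/13, sin θ = 5/13: (-5, 0, -2) → (-70/13, 0, 1/13)
T2 rotate right-handed about the y-axis with cos θ = 5/13, sin θ = 12/13: (-70/13, 0, 1/13) → (-2, 0, 5)
T3 translate by (-2, 6, 3): (-2, 0, 5) → (-4, 6, 8)
T4 reflect across y = 0: (-4, 6, 8) → (-4, -6, 8)
T5 shear: z ← z + 1·x: (-4, -6, 8) → (-4, -6, 4)
T6 shear: x ← x + 1/2·y: (-4, -6, 4) → (-7, -6, 4)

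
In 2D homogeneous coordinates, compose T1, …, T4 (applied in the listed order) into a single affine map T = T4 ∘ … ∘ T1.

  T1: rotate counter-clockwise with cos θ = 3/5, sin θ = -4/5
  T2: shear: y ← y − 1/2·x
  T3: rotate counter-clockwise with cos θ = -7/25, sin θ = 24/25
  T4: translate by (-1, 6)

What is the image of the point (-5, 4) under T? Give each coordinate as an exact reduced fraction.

T1 rotate counter-clockwise with cos θ = 3/5, sin θ = -4/5: (-5, 4) → (1/5, 32/5)
T2 shear: y ← y − 1/2·x: (1/5, 32/5) → (1/5, 63/10)
T3 rotate counter-clockwise with cos θ = -7/25, sin θ = 24/25: (1/5, 63/10) → (-763/125, -393/250)
T4 translate by (-1, 6): (-763/125, -393/250) → (-888/125, 1107/250)

T(p) = (-888/125, 1107/250)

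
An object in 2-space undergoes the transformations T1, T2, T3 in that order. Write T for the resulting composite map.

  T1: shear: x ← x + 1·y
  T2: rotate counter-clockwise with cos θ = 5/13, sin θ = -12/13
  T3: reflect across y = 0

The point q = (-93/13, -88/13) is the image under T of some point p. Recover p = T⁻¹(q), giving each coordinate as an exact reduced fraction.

T1 = [1 1 0; 0 1 0; 0 0 1]
T2·T1 = [5/13 17/13 0; -12/13 -7/13 0; 0 0 1]
T3·…·T1 = [5/13 17/13 0; 12/13 7/13 0; 0 0 1]
det M = -1; M⁻¹ = [-7/13 17/13 0; 12/13 -5/13 0; 0 0 1]
M⁻¹ · (-93/13, -88/13)ᵀ = (-5, -4)ᵀ

p = (-5, -4)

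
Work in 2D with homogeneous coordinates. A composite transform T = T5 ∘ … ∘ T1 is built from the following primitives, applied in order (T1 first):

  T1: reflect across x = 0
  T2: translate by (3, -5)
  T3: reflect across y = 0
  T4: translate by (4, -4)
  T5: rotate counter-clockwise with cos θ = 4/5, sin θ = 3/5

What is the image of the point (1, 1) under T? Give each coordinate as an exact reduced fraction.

T1 reflect across x = 0: (1, 1) → (-1, 1)
T2 translate by (3, -5): (-1, 1) → (2, -4)
T3 reflect across y = 0: (2, -4) → (2, 4)
T4 translate by (4, -4): (2, 4) → (6, 0)
T5 rotate counter-clockwise with cos θ = 4/5, sin θ = 3/5: (6, 0) → (24/5, 18/5)

T(p) = (24/5, 18/5)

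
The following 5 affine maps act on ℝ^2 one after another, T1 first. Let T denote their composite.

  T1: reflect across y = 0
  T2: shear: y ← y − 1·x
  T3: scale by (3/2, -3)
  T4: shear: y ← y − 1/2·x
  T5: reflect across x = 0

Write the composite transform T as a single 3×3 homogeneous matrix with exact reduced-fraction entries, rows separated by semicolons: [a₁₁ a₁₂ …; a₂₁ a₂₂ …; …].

T = [-3/2 0 0; 9/4 3 0; 0 0 1]

T1 = [1 0 0; 0 -1 0; 0 0 1]
T2·T1 = [1 0 0; -1 -1 0; 0 0 1]
T3·…·T1 = [3/2 0 0; 3 3 0; 0 0 1]
T4·…·T1 = [3/2 0 0; 9/4 3 0; 0 0 1]
T5·…·T1 = [-3/2 0 0; 9/4 3 0; 0 0 1]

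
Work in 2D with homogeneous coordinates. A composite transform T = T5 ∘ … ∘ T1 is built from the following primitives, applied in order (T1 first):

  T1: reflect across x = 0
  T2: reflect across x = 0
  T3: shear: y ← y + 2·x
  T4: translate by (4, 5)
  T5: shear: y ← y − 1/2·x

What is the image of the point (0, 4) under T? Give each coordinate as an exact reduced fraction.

T1 reflect across x = 0: (0, 4) → (0, 4)
T2 reflect across x = 0: (0, 4) → (0, 4)
T3 shear: y ← y + 2·x: (0, 4) → (0, 4)
T4 translate by (4, 5): (0, 4) → (4, 9)
T5 shear: y ← y − 1/2·x: (4, 9) → (4, 7)

T(p) = (4, 7)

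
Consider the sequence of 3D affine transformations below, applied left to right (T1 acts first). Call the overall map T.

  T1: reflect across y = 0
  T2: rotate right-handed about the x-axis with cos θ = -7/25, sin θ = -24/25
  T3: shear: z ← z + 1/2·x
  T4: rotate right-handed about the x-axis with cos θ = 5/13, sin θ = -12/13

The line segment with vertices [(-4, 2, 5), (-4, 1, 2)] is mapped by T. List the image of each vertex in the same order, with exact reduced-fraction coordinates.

T1 reflect across y = 0: (-4, 2, 5) → (-4, -2, 5); (-4, 1, 2) → (-4, -1, 2)
T2 rotate right-handed about the x-axis with cos θ = -7/25, sin θ = -24/25: (-4, -2, 5) → (-4, 134/25, 13/25); (-4, -1, 2) → (-4, 11/5, 2/5)
T3 shear: z ← z + 1/2·x: (-4, 134/25, 13/25) → (-4, 134/25, -37/25); (-4, 11/5, 2/5) → (-4, 11/5, -8/5)
T4 rotate right-handed about the x-axis with cos θ = 5/13, sin θ = -12/13: (-4, 134/25, -37/25) → (-4, 226/325, -1793/325); (-4, 11/5, -8/5) → (-4, -41/65, -172/65)

image vertices: (-4, 226/325, -1793/325), (-4, -41/65, -172/65)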